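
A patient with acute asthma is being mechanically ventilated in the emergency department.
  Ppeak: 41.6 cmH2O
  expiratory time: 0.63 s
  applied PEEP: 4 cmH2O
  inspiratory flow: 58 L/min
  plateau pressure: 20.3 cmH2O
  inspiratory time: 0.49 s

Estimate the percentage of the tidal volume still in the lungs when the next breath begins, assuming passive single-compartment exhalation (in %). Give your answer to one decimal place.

37.4

Flow: 58 L/min ÷ 60 = 0.9667 L/s.
Vt = flow × Ti = 0.9667 L/s × 0.49 s × 1000 mL/L = 473.68 mL.
R = (PIP − Pplat)/V̇ = (41.6 − 20.3) / 0.9667 = 21.3/0.9667 = 22.034 cmH2O·s/L.
C = Vt/(Pplat − PEEP) = 473.68 / (20.3 − 4) = 473.68/16.3 = 29.06 mL/cmH2O.
τ = R × C = 22.034 × 0.02906 L/cmH2O = 0.6403 s.
Fraction remaining at end-expiration = e^(−Te/τ) = e^(−0.63/0.6403) = 0.3738 → 37.38%.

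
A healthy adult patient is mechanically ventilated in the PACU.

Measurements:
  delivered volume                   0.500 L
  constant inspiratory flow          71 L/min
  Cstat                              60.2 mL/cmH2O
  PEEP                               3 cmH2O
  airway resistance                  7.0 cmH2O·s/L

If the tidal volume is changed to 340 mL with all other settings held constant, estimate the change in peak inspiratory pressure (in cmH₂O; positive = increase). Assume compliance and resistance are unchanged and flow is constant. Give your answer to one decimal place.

-2.7

PIP = Vt/C + R·V̇ + PEEP (constant-flow equation of motion).
Only the elastic term changes: ΔPIP = ΔVt / C = (340 − 500) / 60.2 = -2.658 cmH2O.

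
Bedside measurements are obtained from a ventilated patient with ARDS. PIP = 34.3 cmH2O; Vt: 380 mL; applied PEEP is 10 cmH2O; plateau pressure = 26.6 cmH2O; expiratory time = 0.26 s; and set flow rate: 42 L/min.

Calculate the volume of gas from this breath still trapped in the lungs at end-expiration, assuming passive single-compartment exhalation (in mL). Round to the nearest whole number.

Flow: 42 L/min ÷ 60 = 0.7 L/s.
R = (PIP − Pplat)/V̇ = (34.3 − 26.6) / 0.7 = 7.7/0.7 = 11.0 cmH2O·s/L.
C = Vt/(Pplat − PEEP) = 380.0 / (26.6 − 10) = 380.0/16.6 = 22.892 mL/cmH2O.
τ = R × C = 11.0 × 0.02289 L/cmH2O = 0.2518 s.
Fraction remaining = e^(−Te/τ) = e^(−0.26/0.2518) = 0.3561.
Trapped volume = 380.0 × 0.3561 = 135.32 mL.

135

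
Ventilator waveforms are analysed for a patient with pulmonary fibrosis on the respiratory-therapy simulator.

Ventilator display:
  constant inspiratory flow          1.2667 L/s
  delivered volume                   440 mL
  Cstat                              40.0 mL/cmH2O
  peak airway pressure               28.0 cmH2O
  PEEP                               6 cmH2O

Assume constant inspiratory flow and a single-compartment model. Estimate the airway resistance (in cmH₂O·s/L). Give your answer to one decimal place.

8.7

Equation of motion (constant flow): PIP = Vt/C + R·V̇ + PEEP.
R·V̇ = PIP − Vt/C − PEEP = 28.0 − 440/40.0 − 6 = 28.0 − 11.0 − 6 = 11.0 cmH2O.
R = 11.0 / 1.2667 = 8.684 cmH2O·s/L.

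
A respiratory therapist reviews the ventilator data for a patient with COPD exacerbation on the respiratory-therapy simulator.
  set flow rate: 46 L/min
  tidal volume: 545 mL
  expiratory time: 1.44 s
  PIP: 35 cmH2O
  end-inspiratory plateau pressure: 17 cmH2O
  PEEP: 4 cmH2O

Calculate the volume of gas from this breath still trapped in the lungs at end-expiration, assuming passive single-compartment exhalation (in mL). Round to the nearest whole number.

Flow: 46 L/min ÷ 60 = 0.7667 L/s.
R = (PIP − Pplat)/V̇ = (35 − 17) / 0.7667 = 18.0/0.7667 = 23.477 cmH2O·s/L.
C = Vt/(Pplat − PEEP) = 545.0 / (17 − 4) = 545.0/13.0 = 41.923 mL/cmH2O.
τ = R × C = 23.477 × 0.04192 L/cmH2O = 0.9842 s.
Fraction remaining = e^(−Te/τ) = e^(−1.44/0.9842) = 0.2315.
Trapped volume = 545.0 × 0.2315 = 126.17 mL.

126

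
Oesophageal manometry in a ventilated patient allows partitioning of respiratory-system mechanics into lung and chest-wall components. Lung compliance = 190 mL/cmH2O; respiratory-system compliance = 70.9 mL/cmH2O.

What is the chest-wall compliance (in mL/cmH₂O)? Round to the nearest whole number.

113

1/Ccw = 1/Crs − 1/CL.
1/Ccw = 1/70.9 − 1/190 = 0.008841.
Ccw = 113.11 mL/cmH2O.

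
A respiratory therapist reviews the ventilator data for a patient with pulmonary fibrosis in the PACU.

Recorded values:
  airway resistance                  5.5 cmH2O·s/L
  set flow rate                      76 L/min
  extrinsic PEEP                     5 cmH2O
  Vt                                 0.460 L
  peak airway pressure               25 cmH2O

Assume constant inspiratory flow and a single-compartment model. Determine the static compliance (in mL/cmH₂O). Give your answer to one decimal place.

35.3

Flow: 76 L/min ÷ 60 = 1.2667 L/s.
Equation of motion (constant flow): PIP = Vt/C + R·V̇ + PEEP.
Vt/C = PIP − R·V̇ − PEEP = 25 − 5.5×1.2667 − 5 = 25 − 6.967 − 5 = 13.033 cmH2O.
C = Vt / 13.033 = 460 / 13.033 = 35.295 mL/cmH2O.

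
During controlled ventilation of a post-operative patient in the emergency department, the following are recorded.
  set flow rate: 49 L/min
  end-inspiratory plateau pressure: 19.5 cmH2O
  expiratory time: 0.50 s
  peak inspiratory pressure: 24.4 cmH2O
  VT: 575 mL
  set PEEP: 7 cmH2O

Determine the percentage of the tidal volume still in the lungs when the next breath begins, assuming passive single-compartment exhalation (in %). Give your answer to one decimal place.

Flow: 49 L/min ÷ 60 = 0.8167 L/s.
R = (PIP − Pplat)/V̇ = (24.4 − 19.5) / 0.8167 = 4.9/0.8167 = 6.0 cmH2O·s/L.
C = Vt/(Pplat − PEEP) = 575.0 / (19.5 − 7) = 575.0/12.5 = 46.0 mL/cmH2O.
τ = R × C = 6.0 × 0.046 L/cmH2O = 0.276 s.
Fraction remaining at end-expiration = e^(−Te/τ) = e^(−0.50/0.276) = 0.1634 → 16.34%.

16.3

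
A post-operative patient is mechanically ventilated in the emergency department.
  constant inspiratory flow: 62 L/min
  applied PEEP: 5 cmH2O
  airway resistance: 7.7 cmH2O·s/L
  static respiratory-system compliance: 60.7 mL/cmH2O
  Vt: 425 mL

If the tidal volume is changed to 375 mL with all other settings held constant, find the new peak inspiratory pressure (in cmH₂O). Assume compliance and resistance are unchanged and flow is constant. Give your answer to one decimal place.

Flow: 62 L/min ÷ 60 = 1.0333 L/s.
PIP = Vt/C + R·V̇ + PEEP (constant-flow equation of motion).
Only the elastic term changes: ΔPIP = ΔVt / C = (375 − 425) / 60.7 = -0.8237 cmH2O.
Original PIP = 425/60.7 + 7.7×1.0333 + 5 = 19.958 cmH2O; new PIP = 19.958 + (-0.8237) = 19.134 cmH2O.

19.1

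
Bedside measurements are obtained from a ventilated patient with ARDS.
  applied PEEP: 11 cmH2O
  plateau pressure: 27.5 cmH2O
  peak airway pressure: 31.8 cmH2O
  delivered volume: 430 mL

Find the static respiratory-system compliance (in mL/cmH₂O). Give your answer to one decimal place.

26.1

Cstat = Vt / (Pplat − PEEP) = 430 / (27.5 − 11) = 430 / 16.5 = 26.061 mL/cmH2O.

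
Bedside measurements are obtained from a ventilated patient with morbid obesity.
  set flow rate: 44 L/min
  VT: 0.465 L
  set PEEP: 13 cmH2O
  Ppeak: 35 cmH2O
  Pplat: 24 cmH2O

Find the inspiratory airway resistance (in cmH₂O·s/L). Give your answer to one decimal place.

15.0

Flow: 44 L/min ÷ 60 = 0.7333 L/s.
Raw = (PIP − Pplat) / flow = (35 − 24) / 0.7333 = 11.0 / 0.7333 = 15.001 cmH2O·s/L.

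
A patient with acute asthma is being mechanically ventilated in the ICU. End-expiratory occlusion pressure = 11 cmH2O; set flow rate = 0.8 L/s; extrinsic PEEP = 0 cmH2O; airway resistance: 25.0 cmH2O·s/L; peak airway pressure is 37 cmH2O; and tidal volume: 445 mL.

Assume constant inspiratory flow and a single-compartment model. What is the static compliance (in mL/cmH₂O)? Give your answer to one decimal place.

Total PEEP = 11 cmH2O (set 0 + intrinsic 11); this is the baseline alveolar pressure.
Equation of motion (constant flow): PIP = Vt/C + R·V̇ + PEEP.
Vt/C = PIP − R·V̇ − PEEP = 37 − 25.0×0.8 − 11 = 37 − 20.0 − 11 = 6.0 cmH2O.
C = Vt / 6.0 = 445 / 6.0 = 74.167 mL/cmH2O.

74.2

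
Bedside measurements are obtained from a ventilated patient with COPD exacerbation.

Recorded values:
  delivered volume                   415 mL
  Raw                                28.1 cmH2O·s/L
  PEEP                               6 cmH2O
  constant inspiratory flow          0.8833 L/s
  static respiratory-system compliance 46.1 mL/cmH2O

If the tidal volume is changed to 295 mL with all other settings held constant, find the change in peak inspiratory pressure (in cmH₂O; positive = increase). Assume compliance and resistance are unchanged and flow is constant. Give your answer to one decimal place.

-2.6

PIP = Vt/C + R·V̇ + PEEP (constant-flow equation of motion).
Only the elastic term changes: ΔPIP = ΔVt / C = (295 − 415) / 46.1 = -2.603 cmH2O.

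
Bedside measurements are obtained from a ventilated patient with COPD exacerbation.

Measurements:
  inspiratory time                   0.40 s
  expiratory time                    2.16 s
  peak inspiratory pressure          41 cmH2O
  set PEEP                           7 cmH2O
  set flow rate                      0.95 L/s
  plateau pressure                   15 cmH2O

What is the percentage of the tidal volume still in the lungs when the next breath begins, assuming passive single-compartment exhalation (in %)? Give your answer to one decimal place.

Vt = flow × Ti = 0.95 L/s × 0.40 s × 1000 mL/L = 380.0 mL.
R = (PIP − Pplat)/V̇ = (41 − 15) / 0.95 = 26.0/0.95 = 27.368 cmH2O·s/L.
C = Vt/(Pplat − PEEP) = 380.0 / (15 − 7) = 380.0/8.0 = 47.5 mL/cmH2O.
τ = R × C = 27.368 × 0.0475 L/cmH2O = 1.3 s.
Fraction remaining at end-expiration = e^(−Te/τ) = e^(−2.16/1.3) = 0.1898 → 18.98%.

19.0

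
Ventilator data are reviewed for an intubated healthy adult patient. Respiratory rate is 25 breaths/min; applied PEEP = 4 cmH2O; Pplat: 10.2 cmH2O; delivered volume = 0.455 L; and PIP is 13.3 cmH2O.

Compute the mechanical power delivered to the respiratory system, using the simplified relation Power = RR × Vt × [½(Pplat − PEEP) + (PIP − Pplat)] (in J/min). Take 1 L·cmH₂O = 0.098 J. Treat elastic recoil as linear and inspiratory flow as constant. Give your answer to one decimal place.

6.9

Per-breath work = Vt × [½(Pplat−PEEP) + (PIP−Pplat)] = 0.455 × [0.5×6.2 + 3.1] = 0.455 × 6.2 = 2.821 L·cmH2O.
Power = 25 × 2.821 = 70.525 L·cmH2O/min.
× 0.098 J/(L·cmH2O) → 6.911 J/min.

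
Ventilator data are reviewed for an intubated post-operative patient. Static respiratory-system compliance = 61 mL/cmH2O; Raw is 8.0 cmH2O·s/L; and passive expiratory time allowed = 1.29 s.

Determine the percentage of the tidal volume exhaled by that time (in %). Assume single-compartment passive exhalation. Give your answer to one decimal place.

92.9

τ = R × C = 8.0 × 61 mL/cmH2O = 8.0 × 0.061 L/cmH2O = 0.488 s.
Passive exhalation: V(t)/V₀ = e^(−t/τ) = e^(−1.29/0.488) = 0.07112.
Fraction exhaled = 1 − 0.07112 = 0.9289 → 92.89%.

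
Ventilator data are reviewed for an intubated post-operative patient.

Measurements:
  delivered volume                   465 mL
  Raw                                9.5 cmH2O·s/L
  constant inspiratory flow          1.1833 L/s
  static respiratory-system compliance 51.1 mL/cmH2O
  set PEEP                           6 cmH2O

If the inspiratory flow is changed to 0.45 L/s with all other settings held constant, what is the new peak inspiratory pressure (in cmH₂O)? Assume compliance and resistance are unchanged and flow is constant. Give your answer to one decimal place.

PIP = Vt/C + R·V̇ + PEEP (constant-flow equation of motion).
Only the resistive term changes: ΔPIP = R × ΔV̇ = 9.5 × (0.45 − 1.1833) = 9.5 × -0.7333 = -6.966 cmH2O.
Original PIP = 465/51.1 + 9.5×1.1833 + 6 = 26.341 cmH2O; new PIP = 26.341 + (-6.966) = 19.375 cmH2O.

19.4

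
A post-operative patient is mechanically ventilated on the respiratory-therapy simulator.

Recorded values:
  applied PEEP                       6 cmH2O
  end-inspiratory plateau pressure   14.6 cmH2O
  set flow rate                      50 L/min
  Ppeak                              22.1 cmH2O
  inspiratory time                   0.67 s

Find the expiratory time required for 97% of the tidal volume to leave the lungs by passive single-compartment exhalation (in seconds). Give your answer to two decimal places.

Flow: 50 L/min ÷ 60 = 0.8333 L/s.
Vt = flow × Ti = 0.8333 L/s × 0.67 s × 1000 mL/L = 558.31 mL.
R = (PIP − Pplat)/V̇ = (22.1 − 14.6) / 0.8333 = 7.5/0.8333 = 9.0 cmH2O·s/L.
C = Vt/(Pplat − PEEP) = 558.31 / (14.6 − 6) = 558.31/8.6 = 64.92 mL/cmH2O.
τ = R × C = 9.0 × 0.06492 L/cmH2O = 0.5843 s.
t = −τ·ln(1 − 0.97) = −0.5843·ln(0.03) = 2.049 s.

2.05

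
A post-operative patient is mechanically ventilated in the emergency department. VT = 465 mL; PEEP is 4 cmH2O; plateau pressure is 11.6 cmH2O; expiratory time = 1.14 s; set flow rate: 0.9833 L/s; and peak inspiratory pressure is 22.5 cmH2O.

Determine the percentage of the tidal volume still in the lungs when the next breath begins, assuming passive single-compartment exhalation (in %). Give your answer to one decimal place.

R = (PIP − Pplat)/V̇ = (22.5 − 11.6) / 0.9833 = 10.9/0.9833 = 11.085 cmH2O·s/L.
C = Vt/(Pplat − PEEP) = 465.0 / (11.6 − 4) = 465.0/7.6 = 61.184 mL/cmH2O.
τ = R × C = 11.085 × 0.06118 L/cmH2O = 0.6782 s.
Fraction remaining at end-expiration = e^(−Te/τ) = e^(−1.14/0.6782) = 0.1862 → 18.62%.

18.6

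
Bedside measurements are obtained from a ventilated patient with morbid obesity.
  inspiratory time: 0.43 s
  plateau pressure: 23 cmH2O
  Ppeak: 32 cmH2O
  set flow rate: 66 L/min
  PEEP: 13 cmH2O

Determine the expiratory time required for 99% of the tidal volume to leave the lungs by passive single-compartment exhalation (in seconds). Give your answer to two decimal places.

1.78

Flow: 66 L/min ÷ 60 = 1.1 L/s.
Vt = flow × Ti = 1.1 L/s × 0.43 s × 1000 mL/L = 473.0 mL.
R = (PIP − Pplat)/V̇ = (32 − 23) / 1.1 = 9.0/1.1 = 8.182 cmH2O·s/L.
C = Vt/(Pplat − PEEP) = 473.0 / (23 − 13) = 473.0/10.0 = 47.3 mL/cmH2O.
τ = R × C = 8.182 × 0.0473 L/cmH2O = 0.387 s.
t = −τ·ln(1 − 0.99) = −0.387·ln(0.01) = 1.782 s.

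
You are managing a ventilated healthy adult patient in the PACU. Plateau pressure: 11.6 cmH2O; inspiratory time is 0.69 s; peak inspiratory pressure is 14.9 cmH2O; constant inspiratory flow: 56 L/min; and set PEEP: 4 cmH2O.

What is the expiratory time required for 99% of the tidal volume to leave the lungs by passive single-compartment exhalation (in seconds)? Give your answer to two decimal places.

Flow: 56 L/min ÷ 60 = 0.9333 L/s.
Vt = flow × Ti = 0.9333 L/s × 0.69 s × 1000 mL/L = 643.98 mL.
R = (PIP − Pplat)/V̇ = (14.9 − 11.6) / 0.9333 = 3.3/0.9333 = 3.536 cmH2O·s/L.
C = Vt/(Pplat − PEEP) = 643.98 / (11.6 − 4) = 643.98/7.6 = 84.734 mL/cmH2O.
τ = R × C = 3.536 × 0.08473 L/cmH2O = 0.2996 s.
t = −τ·ln(1 − 0.99) = −0.2996·ln(0.01) = 1.38 s.

1.38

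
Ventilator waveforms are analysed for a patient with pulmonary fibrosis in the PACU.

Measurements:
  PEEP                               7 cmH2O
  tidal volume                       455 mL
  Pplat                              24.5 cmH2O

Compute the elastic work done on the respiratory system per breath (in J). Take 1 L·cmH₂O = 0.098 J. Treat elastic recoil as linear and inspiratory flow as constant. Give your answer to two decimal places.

Elastic work ≈ ½ × (Pplat − PEEP) × Vt = 0.5 × (24.5 − 7) × 0.455 L = 0.5 × 17.5 × 0.455 = 3.981 L·cmH2O.
× 0.098 J/(L·cmH2O) → 0.3901 J.

0.39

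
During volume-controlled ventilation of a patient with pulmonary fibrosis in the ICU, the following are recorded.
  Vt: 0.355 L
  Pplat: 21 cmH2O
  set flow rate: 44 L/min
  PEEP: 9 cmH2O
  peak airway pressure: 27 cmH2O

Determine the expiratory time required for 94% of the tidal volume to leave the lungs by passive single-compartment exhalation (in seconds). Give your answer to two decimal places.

0.68

Flow: 44 L/min ÷ 60 = 0.7333 L/s.
R = (PIP − Pplat)/V̇ = (27 − 21) / 0.7333 = 6.0/0.7333 = 8.182 cmH2O·s/L.
C = Vt/(Pplat − PEEP) = 355.0 / (21 − 9) = 355.0/12.0 = 29.583 mL/cmH2O.
τ = R × C = 8.182 × 0.02958 L/cmH2O = 0.242 s.
t = −τ·ln(1 − 0.94) = −0.242·ln(0.06) = 0.6808 s.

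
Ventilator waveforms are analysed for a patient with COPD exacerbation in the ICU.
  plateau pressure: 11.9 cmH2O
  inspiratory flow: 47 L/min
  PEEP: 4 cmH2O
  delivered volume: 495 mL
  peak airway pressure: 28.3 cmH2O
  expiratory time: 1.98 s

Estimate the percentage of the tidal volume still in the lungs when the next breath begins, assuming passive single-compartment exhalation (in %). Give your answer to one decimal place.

Flow: 47 L/min ÷ 60 = 0.7833 L/s.
R = (PIP − Pplat)/V̇ = (28.3 − 11.9) / 0.7833 = 16.4/0.7833 = 20.937 cmH2O·s/L.
C = Vt/(Pplat − PEEP) = 495.0 / (11.9 − 4) = 495.0/7.9 = 62.658 mL/cmH2O.
τ = R × C = 20.937 × 0.06266 L/cmH2O = 1.312 s.
Fraction remaining at end-expiration = e^(−Te/τ) = e^(−1.98/1.312) = 0.2211 → 22.11%.

22.1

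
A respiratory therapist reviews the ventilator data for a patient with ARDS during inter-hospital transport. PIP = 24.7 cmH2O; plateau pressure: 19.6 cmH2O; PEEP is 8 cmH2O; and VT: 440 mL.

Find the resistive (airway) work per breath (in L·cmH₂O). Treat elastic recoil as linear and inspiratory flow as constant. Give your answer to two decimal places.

2.24

With constant inspiratory flow the resistive pressure is constant at PIP − Pplat = 24.7 − 19.6 = 5.1 cmH2O, so resistive work = 5.1 × 0.440 = 2.244 L·cmH2O.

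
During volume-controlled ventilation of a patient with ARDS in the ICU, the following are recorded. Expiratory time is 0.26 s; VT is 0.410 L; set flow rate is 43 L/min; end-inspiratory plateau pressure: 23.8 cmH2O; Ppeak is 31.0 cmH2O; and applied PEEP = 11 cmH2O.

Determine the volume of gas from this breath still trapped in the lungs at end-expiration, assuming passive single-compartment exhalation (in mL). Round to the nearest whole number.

Flow: 43 L/min ÷ 60 = 0.7167 L/s.
R = (PIP − Pplat)/V̇ = (31.0 − 23.8) / 0.7167 = 7.2/0.7167 = 10.046 cmH2O·s/L.
C = Vt/(Pplat − PEEP) = 410.0 / (23.8 − 11) = 410.0/12.8 = 32.031 mL/cmH2O.
τ = R × C = 10.046 × 0.03203 L/cmH2O = 0.3218 s.
Fraction remaining = e^(−Te/τ) = e^(−0.26/0.3218) = 0.4458.
Trapped volume = 410.0 × 0.4458 = 182.78 mL.

183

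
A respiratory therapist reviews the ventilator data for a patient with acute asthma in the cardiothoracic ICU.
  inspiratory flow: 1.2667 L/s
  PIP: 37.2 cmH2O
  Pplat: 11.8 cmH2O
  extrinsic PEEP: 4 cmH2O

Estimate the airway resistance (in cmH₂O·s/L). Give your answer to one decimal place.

Raw = (PIP − Pplat) / flow = (37.2 − 11.8) / 1.2667 = 25.4 / 1.2667 = 20.052 cmH2O·s/L.

20.1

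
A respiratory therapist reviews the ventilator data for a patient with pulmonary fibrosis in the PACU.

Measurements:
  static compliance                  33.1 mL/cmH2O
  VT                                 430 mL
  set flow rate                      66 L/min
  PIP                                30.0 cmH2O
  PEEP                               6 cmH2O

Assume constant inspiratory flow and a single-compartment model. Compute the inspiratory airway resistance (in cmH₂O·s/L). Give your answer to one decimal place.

Flow: 66 L/min ÷ 60 = 1.1 L/s.
Equation of motion (constant flow): PIP = Vt/C + R·V̇ + PEEP.
R·V̇ = PIP − Vt/C − PEEP = 30.0 − 430/33.1 − 6 = 30.0 − 12.991 − 6 = 11.009 cmH2O.
R = 11.009 / 1.1 = 10.008 cmH2O·s/L.

10.0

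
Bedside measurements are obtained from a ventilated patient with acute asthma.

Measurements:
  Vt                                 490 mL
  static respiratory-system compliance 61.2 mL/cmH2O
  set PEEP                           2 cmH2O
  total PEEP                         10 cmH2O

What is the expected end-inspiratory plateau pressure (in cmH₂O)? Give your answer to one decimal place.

End-expiratory occlusion gives total PEEP = 10 cmH2O (intrinsic PEEP = 10 − 2 = 8). Use total PEEP for the elastic gradient.
Pplat = PEEPtotal + Vt / Cstat = 10 + 490 / 61.2 = 10 + 8.007 = 18.007 cmH2O.

18.0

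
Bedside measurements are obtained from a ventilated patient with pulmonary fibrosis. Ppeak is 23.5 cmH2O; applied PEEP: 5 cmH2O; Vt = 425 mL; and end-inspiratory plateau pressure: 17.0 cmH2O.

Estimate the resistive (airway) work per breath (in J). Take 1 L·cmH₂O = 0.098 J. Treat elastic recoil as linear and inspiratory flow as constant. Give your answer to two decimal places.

0.27

With constant inspiratory flow the resistive pressure is constant at PIP − Pplat = 23.5 − 17.0 = 6.5 cmH2O, so resistive work = 6.5 × 0.425 = 2.763 L·cmH2O.
× 0.098 J/(L·cmH2O) → 0.2708 J.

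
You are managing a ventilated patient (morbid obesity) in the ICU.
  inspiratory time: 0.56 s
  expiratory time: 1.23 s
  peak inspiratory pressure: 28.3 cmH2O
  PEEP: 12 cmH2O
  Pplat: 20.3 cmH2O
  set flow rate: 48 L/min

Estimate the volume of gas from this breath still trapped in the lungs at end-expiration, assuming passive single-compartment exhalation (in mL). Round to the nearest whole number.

Flow: 48 L/min ÷ 60 = 0.8 L/s.
Vt = flow × Ti = 0.8 L/s × 0.56 s × 1000 mL/L = 448.0 mL.
R = (PIP − Pplat)/V̇ = (28.3 − 20.3) / 0.8 = 8.0/0.8 = 10.0 cmH2O·s/L.
C = Vt/(Pplat − PEEP) = 448.0 / (20.3 − 12) = 448.0/8.3 = 53.976 mL/cmH2O.
τ = R × C = 10.0 × 0.05398 L/cmH2O = 0.5398 s.
Fraction remaining = e^(−Te/τ) = e^(−1.23/0.5398) = 0.1024.
Trapped volume = 448.0 × 0.1024 = 45.875 mL.

46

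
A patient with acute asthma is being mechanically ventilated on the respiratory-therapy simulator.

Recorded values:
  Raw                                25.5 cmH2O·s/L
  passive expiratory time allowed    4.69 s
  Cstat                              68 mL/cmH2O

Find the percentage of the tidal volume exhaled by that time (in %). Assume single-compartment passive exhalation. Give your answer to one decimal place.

93.3

τ = R × C = 25.5 × 68 mL/cmH2O = 25.5 × 0.068 L/cmH2O = 1.734 s.
Passive exhalation: V(t)/V₀ = e^(−t/τ) = e^(−4.69/1.734) = 0.06689.
Fraction exhaled = 1 − 0.06689 = 0.9331 → 93.31%.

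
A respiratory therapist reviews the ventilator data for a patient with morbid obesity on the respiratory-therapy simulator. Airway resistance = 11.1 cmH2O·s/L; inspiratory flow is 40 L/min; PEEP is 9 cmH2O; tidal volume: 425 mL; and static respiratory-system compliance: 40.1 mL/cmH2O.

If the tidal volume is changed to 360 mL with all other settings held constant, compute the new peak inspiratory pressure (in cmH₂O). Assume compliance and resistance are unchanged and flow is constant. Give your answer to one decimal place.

Flow: 40 L/min ÷ 60 = 0.6667 L/s.
PIP = Vt/C + R·V̇ + PEEP (constant-flow equation of motion).
Only the elastic term changes: ΔPIP = ΔVt / C = (360 − 425) / 40.1 = -1.621 cmH2O.
Original PIP = 425/40.1 + 11.1×0.6667 + 9 = 26.999 cmH2O; new PIP = 26.999 + (-1.621) = 25.378 cmH2O.

25.4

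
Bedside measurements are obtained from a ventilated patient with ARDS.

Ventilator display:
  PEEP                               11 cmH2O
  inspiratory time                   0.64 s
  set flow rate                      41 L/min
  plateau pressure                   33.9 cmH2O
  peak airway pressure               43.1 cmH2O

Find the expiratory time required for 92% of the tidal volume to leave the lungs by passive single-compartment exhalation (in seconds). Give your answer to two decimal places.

Flow: 41 L/min ÷ 60 = 0.6833 L/s.
Vt = flow × Ti = 0.6833 L/s × 0.64 s × 1000 mL/L = 437.31 mL.
R = (PIP − Pplat)/V̇ = (43.1 − 33.9) / 0.6833 = 9.2/0.6833 = 13.464 cmH2O·s/L.
C = Vt/(Pplat − PEEP) = 437.31 / (33.9 − 11) = 437.31/22.9 = 19.097 mL/cmH2O.
τ = R × C = 13.464 × 0.0191 L/cmH2O = 0.2572 s.
t = −τ·ln(1 − 0.92) = −0.2572·ln(0.08) = 0.6496 s.

0.65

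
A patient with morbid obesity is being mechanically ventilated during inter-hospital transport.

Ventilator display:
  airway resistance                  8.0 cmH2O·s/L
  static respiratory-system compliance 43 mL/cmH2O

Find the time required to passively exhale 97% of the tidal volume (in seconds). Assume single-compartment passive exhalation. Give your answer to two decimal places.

1.21

τ = R × C = 8.0 × 43 mL/cmH2O = 8.0 × 0.043 L/cmH2O = 0.344 s.
Exhaled fraction f = 1 − e^(−t/τ) → t = −τ·ln(1 − f) = −0.344·ln(0.03) = 1.206 s.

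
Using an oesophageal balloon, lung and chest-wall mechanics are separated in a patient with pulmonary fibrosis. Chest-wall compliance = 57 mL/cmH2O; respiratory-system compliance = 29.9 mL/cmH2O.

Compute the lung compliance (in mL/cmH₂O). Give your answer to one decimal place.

1/CL = 1/Crs − 1/Ccw.
1/CL = 1/29.9 − 1/57 = 0.0159.
CL = 62.893 mL/cmH2O.

62.9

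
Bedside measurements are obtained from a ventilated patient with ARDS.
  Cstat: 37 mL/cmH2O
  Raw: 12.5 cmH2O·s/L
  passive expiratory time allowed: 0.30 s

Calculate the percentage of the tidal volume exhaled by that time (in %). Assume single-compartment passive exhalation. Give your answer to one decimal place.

τ = R × C = 12.5 × 37 mL/cmH2O = 12.5 × 0.037 L/cmH2O = 0.4625 s.
Passive exhalation: V(t)/V₀ = e^(−t/τ) = e^(−0.30/0.4625) = 0.5228.
Fraction exhaled = 1 − 0.5228 = 0.4772 → 47.72%.

47.7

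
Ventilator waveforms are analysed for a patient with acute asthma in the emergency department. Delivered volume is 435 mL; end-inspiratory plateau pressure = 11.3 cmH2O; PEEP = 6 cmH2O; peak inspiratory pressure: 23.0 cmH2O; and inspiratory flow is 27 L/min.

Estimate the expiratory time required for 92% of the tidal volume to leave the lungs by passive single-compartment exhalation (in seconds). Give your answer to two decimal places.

5.39

Flow: 27 L/min ÷ 60 = 0.45 L/s.
R = (PIP − Pplat)/V̇ = (23.0 − 11.3) / 0.45 = 11.7/0.45 = 26.0 cmH2O·s/L.
C = Vt/(Pplat − PEEP) = 435.0 / (11.3 − 6) = 435.0/5.3 = 82.075 mL/cmH2O.
τ = R × C = 26.0 × 0.08208 L/cmH2O = 2.134 s.
t = −τ·ln(1 − 0.92) = −2.134·ln(0.08) = 5.39 s.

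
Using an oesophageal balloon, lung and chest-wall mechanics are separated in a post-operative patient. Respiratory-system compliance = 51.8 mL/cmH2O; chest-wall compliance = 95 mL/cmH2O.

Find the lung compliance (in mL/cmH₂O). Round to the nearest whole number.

1/CL = 1/Crs − 1/Ccw.
1/CL = 1/51.8 − 1/95 = 0.008779.
CL = 113.91 mL/cmH2O.

114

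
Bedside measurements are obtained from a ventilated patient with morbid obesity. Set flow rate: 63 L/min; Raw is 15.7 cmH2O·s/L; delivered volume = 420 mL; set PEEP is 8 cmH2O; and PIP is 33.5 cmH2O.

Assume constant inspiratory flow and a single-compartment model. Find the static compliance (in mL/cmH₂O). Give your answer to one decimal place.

46.6

Flow: 63 L/min ÷ 60 = 1.05 L/s.
Equation of motion (constant flow): PIP = Vt/C + R·V̇ + PEEP.
Vt/C = PIP − R·V̇ − PEEP = 33.5 − 15.7×1.05 − 8 = 33.5 − 16.485 − 8 = 9.015 cmH2O.
C = Vt / 9.015 = 420 / 9.015 = 46.589 mL/cmH2O.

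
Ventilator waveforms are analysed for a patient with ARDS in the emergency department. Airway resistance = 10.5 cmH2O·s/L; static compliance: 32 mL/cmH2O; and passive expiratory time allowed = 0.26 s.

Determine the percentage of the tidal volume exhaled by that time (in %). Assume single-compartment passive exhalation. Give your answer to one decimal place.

τ = R × C = 10.5 × 32 mL/cmH2O = 10.5 × 0.032 L/cmH2O = 0.336 s.
Passive exhalation: V(t)/V₀ = e^(−t/τ) = e^(−0.26/0.336) = 0.4613.
Fraction exhaled = 1 − 0.4613 = 0.5387 → 53.87%.

53.9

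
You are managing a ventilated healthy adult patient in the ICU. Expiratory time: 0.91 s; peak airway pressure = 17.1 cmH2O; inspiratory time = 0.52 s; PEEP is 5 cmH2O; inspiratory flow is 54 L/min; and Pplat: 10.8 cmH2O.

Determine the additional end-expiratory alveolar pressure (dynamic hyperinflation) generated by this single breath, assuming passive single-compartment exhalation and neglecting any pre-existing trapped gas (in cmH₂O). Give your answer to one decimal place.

Flow: 54 L/min ÷ 60 = 0.9 L/s.
Vt = flow × Ti = 0.9 L/s × 0.52 s × 1000 mL/L = 468.0 mL.
R = (PIP − Pplat)/V̇ = (17.1 − 10.8) / 0.9 = 6.3/0.9 = 7.0 cmH2O·s/L.
C = Vt/(Pplat − PEEP) = 468.0 / (10.8 − 5) = 468.0/5.8 = 80.69 mL/cmH2O.
τ = R × C = 7.0 × 0.08069 L/cmH2O = 0.5648 s.
Fraction remaining = e^(−Te/τ) = e^(−0.91/0.5648) = 0.1996; trapped volume = 468.0 × 0.1996 = 93.413 mL.
Additional alveolar pressure from trapping ≈ V_trapped / C = 93.413 / 80.69 = 1.158 cmH2O.

1.2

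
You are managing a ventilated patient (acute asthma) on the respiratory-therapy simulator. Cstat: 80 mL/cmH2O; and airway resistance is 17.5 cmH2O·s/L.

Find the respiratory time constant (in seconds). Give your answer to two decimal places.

1.40

τ = R × C = 17.5 × 80 mL/cmH2O = 17.5 × 0.080 L/cmH2O = 1.4 s.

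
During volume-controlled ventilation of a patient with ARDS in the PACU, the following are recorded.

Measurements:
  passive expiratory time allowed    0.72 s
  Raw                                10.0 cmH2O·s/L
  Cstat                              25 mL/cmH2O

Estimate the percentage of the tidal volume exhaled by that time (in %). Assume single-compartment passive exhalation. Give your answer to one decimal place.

τ = R × C = 10.0 × 25 mL/cmH2O = 10.0 × 0.025 L/cmH2O = 0.25 s.
Passive exhalation: V(t)/V₀ = e^(−t/τ) = e^(−0.72/0.25) = 0.05613.
Fraction exhaled = 1 − 0.05613 = 0.9439 → 94.39%.

94.4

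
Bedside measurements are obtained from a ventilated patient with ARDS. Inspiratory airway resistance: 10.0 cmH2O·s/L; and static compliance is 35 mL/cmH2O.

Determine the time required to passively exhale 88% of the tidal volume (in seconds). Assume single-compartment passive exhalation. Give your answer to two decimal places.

τ = R × C = 10.0 × 35 mL/cmH2O = 10.0 × 0.035 L/cmH2O = 0.35 s.
Exhaled fraction f = 1 − e^(−t/τ) → t = −τ·ln(1 − f) = −0.35·ln(0.12) = 0.7421 s.

0.74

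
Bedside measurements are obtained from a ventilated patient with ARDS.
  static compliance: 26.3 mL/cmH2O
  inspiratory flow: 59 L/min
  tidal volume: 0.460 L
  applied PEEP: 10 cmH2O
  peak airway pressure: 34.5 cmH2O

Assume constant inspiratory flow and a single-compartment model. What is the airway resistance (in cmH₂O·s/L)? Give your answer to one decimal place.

Flow: 59 L/min ÷ 60 = 0.9833 L/s.
Equation of motion (constant flow): PIP = Vt/C + R·V̇ + PEEP.
R·V̇ = PIP − Vt/C − PEEP = 34.5 − 460/26.3 − 10 = 34.5 − 17.49 − 10 = 7.01 cmH2O.
R = 7.01 / 0.9833 = 7.129 cmH2O·s/L.

7.1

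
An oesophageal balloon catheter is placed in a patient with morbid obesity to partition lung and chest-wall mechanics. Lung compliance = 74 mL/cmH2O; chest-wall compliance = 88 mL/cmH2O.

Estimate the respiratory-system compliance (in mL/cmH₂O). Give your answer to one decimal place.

40.2

Lung and chest wall are elastances in series: 1/Crs = 1/CL + 1/Ccw.
1/Crs = 1/74 + 1/88 = 0.02488.
Crs = 40.193 mL/cmH2O.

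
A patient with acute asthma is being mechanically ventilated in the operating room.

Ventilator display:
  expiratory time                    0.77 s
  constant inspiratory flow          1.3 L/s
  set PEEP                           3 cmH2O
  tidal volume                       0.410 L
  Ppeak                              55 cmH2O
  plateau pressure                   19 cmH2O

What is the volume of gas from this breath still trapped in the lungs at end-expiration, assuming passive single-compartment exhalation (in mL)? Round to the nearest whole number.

R = (PIP − Pplat)/V̇ = (55 − 19) / 1.3 = 36.0/1.3 = 27.692 cmH2O·s/L.
C = Vt/(Pplat − PEEP) = 410.0 / (19 − 3) = 410.0/16.0 = 25.625 mL/cmH2O.
τ = R × C = 27.692 × 0.02563 L/cmH2O = 0.7097 s.
Fraction remaining = e^(−Te/τ) = e^(−0.77/0.7097) = 0.3379.
Trapped volume = 410.0 × 0.3379 = 138.54 mL.

139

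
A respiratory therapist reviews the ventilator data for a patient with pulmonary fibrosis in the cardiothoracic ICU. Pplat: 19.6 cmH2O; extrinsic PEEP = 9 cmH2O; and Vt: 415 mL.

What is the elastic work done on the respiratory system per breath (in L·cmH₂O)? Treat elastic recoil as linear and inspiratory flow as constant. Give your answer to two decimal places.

2.20

Elastic work ≈ ½ × (Pplat − PEEP) × Vt = 0.5 × (19.6 − 9) × 0.415 L = 0.5 × 10.6 × 0.415 = 2.2 L·cmH2O.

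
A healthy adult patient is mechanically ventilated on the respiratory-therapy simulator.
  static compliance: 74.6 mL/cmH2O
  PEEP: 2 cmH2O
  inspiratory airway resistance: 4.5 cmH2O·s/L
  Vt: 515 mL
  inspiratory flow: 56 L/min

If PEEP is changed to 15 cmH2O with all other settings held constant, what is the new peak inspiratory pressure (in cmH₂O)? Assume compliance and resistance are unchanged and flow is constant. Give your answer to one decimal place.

Flow: 56 L/min ÷ 60 = 0.9333 L/s.
PIP = Vt/C + R·V̇ + PEEP (constant-flow equation of motion).
Only the baseline term changes: ΔPIP = ΔPEEP = 15 − 2 = 13.0 cmH2O.
Original PIP = 515/74.6 + 4.5×0.9333 + 2 = 13.103 cmH2O; new PIP = 13.103 + (13.0) = 26.103 cmH2O.

26.1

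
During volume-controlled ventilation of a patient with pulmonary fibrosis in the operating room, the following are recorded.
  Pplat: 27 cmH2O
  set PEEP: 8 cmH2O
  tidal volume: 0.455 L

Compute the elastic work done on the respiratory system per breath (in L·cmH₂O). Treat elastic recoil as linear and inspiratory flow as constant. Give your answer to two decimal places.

Elastic work ≈ ½ × (Pplat − PEEP) × Vt = 0.5 × (27 − 8) × 0.455 L = 0.5 × 19.0 × 0.455 = 4.323 L·cmH2O.

4.32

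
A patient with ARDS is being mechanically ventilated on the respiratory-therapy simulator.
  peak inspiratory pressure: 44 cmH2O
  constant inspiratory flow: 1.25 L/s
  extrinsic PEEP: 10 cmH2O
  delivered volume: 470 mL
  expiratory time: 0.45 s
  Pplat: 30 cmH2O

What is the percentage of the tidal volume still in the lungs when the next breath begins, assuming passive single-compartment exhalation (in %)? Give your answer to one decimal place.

R = (PIP − Pplat)/V̇ = (44 − 30) / 1.25 = 14.0/1.25 = 11.2 cmH2O·s/L.
C = Vt/(Pplat − PEEP) = 470.0 / (30 − 10) = 470.0/20.0 = 23.5 mL/cmH2O.
τ = R × C = 11.2 × 0.0235 L/cmH2O = 0.2632 s.
Fraction remaining at end-expiration = e^(−Te/τ) = e^(−0.45/0.2632) = 0.1809 → 18.09%.

18.1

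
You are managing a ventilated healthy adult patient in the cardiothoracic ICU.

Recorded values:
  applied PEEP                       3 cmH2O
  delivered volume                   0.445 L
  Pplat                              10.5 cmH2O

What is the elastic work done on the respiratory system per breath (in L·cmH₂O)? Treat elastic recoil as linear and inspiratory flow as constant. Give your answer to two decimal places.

1.67

Elastic work ≈ ½ × (Pplat − PEEP) × Vt = 0.5 × (10.5 − 3) × 0.445 L = 0.5 × 7.5 × 0.445 = 1.669 L·cmH2O.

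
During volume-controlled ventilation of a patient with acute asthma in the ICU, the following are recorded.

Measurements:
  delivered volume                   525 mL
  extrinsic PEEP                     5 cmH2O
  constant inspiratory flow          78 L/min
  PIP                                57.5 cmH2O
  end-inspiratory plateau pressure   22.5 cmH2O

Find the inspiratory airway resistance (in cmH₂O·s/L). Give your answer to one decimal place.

26.9

Flow: 78 L/min ÷ 60 = 1.3 L/s.
Raw = (PIP − Pplat) / flow = (57.5 − 22.5) / 1.3 = 35.0 / 1.3 = 26.923 cmH2O·s/L.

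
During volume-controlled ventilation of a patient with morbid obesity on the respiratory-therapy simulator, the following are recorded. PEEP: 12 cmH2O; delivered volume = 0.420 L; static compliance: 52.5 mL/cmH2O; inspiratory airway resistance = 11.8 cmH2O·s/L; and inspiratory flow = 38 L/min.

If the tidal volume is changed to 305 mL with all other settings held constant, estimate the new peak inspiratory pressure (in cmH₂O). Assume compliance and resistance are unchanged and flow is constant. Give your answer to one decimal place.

Flow: 38 L/min ÷ 60 = 0.6333 L/s.
PIP = Vt/C + R·V̇ + PEEP (constant-flow equation of motion).
Only the elastic term changes: ΔPIP = ΔVt / C = (305 − 420) / 52.5 = -2.19 cmH2O.
Original PIP = 420/52.5 + 11.8×0.6333 + 12 = 27.473 cmH2O; new PIP = 27.473 + (-2.19) = 25.283 cmH2O.

25.3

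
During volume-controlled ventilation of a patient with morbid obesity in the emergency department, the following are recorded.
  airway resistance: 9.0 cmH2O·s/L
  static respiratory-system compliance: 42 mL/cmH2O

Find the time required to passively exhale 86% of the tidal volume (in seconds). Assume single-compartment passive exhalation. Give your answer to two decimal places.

τ = R × C = 9.0 × 42 mL/cmH2O = 9.0 × 0.042 L/cmH2O = 0.378 s.
Exhaled fraction f = 1 − e^(−t/τ) → t = −τ·ln(1 − f) = −0.378·ln(0.14) = 0.7432 s.

0.74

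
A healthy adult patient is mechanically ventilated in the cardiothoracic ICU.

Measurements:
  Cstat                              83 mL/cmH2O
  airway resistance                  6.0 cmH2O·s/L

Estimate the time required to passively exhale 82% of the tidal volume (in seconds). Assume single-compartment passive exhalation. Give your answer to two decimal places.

τ = R × C = 6.0 × 83 mL/cmH2O = 6.0 × 0.083 L/cmH2O = 0.498 s.
Exhaled fraction f = 1 − e^(−t/τ) → t = −τ·ln(1 − f) = −0.498·ln(0.18) = 0.854 s.

0.85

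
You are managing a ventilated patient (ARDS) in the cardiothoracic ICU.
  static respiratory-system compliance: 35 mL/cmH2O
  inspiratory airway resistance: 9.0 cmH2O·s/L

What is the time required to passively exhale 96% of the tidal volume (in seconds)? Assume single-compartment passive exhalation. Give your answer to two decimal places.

τ = R × C = 9.0 × 35 mL/cmH2O = 9.0 × 0.035 L/cmH2O = 0.315 s.
Exhaled fraction f = 1 − e^(−t/τ) → t = −τ·ln(1 − f) = −0.315·ln(0.04) = 1.014 s.

1.01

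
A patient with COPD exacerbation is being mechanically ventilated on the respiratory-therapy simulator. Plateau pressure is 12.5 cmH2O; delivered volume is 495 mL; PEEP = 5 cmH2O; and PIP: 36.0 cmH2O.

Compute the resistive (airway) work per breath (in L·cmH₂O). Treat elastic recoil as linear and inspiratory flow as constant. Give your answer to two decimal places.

11.63

With constant inspiratory flow the resistive pressure is constant at PIP − Pplat = 36.0 − 12.5 = 23.5 cmH2O, so resistive work = 23.5 × 0.495 = 11.633 L·cmH2O.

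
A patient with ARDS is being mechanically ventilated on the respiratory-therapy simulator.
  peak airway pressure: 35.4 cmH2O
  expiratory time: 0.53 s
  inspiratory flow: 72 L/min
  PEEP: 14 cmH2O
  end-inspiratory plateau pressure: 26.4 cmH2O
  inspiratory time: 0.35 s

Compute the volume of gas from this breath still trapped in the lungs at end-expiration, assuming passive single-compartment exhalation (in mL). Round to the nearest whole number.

Flow: 72 L/min ÷ 60 = 1.2 L/s.
Vt = flow × Ti = 1.2 L/s × 0.35 s × 1000 mL/L = 420.0 mL.
R = (PIP − Pplat)/V̇ = (35.4 − 26.4) / 1.2 = 9.0/1.2 = 7.5 cmH2O·s/L.
C = Vt/(Pplat − PEEP) = 420.0 / (26.4 − 14) = 420.0/12.4 = 33.871 mL/cmH2O.
τ = R × C = 7.5 × 0.03387 L/cmH2O = 0.254 s.
Fraction remaining = e^(−Te/τ) = e^(−0.53/0.254) = 0.1241.
Trapped volume = 420.0 × 0.1241 = 52.122 mL.

52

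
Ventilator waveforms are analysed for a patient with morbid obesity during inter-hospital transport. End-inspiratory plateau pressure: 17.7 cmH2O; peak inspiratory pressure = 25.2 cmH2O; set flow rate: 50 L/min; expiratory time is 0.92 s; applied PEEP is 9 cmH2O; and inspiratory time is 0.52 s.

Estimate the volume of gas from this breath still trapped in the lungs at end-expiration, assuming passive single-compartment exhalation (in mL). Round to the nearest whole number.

Flow: 50 L/min ÷ 60 = 0.8333 L/s.
Vt = flow × Ti = 0.8333 L/s × 0.52 s × 1000 mL/L = 433.32 mL.
R = (PIP − Pplat)/V̇ = (25.2 − 17.7) / 0.8333 = 7.5/0.8333 = 9.0 cmH2O·s/L.
C = Vt/(Pplat − PEEP) = 433.32 / (17.7 − 9) = 433.32/8.7 = 49.807 mL/cmH2O.
τ = R × C = 9.0 × 0.04981 L/cmH2O = 0.4483 s.
Fraction remaining = e^(−Te/τ) = e^(−0.92/0.4483) = 0.1285.
Trapped volume = 433.32 × 0.1285 = 55.682 mL.

56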